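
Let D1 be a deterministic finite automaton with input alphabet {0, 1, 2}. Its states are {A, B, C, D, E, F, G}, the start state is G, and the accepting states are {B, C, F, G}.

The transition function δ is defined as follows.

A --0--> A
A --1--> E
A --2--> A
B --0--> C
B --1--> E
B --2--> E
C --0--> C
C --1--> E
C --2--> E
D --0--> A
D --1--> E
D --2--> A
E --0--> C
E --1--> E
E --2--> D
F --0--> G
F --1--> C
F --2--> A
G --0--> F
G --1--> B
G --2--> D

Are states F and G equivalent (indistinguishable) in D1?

Yes

Start with accepting vs non-accepting: {B,C,F,G} | {A,D,E}.
Split {B,C,F,G} by δ(·,1) → {B,C} and {F,G}.
On input 0, block {A,D,E} splits into {A,D} and {E}.
No further refinement is possible. Final partition (4 blocks): {B,C} | {A,D} | {F,G} | {E}.
F and G lie in the same block of the stable partition, so they are equivalent — no string distinguishes them.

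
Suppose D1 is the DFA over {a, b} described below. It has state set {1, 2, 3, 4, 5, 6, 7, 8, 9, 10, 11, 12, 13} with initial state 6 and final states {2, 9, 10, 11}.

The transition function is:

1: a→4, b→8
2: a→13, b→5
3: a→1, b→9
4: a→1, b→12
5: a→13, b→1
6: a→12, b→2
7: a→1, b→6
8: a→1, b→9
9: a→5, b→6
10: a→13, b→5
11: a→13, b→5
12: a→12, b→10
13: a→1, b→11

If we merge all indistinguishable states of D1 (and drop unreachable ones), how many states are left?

States {3,7} cannot be reached from the start state, so discard them.
P0 = {2,9,10,11} | {1,4,5,6,8,12,13}.
Refine {1,4,5,6,8,12,13} on symbol b: members go to different blocks, giving {6,8,12,13} and {1,4,5}.
Refine {2,9,10,11} on symbol a: members go to different blocks, giving {2,10,11} and {9}.
Split {6,8,12,13} by δ(·,a) → {6,12} and {8,13}.
Split {1,4,5} by δ(·,a) → {1,4} and {5}.
Refine {1,4} on symbol b: members go to different blocks, giving {1} and {4}.
Refine {8,13} on symbol b: members go to different blocks, giving {8} and {13}.
Stable partition: {2,10,11} | {6,12} | {1} | {9} | {8} | {5} | {4} | {13} — 8 equivalence classes.

8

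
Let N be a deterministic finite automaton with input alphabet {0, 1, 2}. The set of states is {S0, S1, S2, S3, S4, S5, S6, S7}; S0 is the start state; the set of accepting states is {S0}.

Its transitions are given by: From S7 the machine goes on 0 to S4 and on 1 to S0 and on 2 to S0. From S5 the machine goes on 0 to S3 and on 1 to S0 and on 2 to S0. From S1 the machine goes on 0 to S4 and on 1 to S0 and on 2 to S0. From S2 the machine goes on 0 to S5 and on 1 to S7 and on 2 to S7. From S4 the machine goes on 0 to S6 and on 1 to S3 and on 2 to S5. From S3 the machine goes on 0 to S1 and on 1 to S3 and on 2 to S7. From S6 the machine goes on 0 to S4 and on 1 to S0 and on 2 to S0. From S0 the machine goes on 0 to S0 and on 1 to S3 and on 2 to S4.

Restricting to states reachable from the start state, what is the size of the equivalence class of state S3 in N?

States {S2} cannot be reached from the start state, so discard them.
Start with accepting vs non-accepting: {S0} | {S1,S3,S4,S5,S6,S7}.
Split {S1,S3,S4,S5,S6,S7} by δ(·,1) → {S1,S5,S6,S7} and {S3,S4}.
The partition is now stable with 3 blocks: {S0} | {S1,S5,S6,S7} | {S3,S4}.
The equivalence class containing S3 is {S3,S4}, of size 2.

2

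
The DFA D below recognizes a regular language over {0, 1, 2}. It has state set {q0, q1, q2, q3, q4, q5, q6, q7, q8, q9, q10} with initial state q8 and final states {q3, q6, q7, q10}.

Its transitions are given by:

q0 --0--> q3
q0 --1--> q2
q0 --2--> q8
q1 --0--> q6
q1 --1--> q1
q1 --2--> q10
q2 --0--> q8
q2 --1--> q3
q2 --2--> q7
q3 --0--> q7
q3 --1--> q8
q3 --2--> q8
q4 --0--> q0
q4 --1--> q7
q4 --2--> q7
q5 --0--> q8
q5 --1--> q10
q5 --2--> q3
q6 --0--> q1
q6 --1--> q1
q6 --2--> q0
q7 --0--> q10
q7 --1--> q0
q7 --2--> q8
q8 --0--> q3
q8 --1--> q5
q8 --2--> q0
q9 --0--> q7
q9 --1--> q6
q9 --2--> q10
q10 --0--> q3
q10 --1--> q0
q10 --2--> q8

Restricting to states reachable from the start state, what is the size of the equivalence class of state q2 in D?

Reachable states from the start: {q0,q2,q3,q5,q7,q8,q10}. Unreachable: {q1,q4,q6,q9} — drop them.
Start with accepting vs non-accepting: {q3,q7,q10} | {q0,q2,q5,q8}.
Split {q0,q2,q5,q8} by δ(·,0) → {q0,q8} and {q2,q5}.
The partition is now stable with 3 blocks: {q3,q7,q10} | {q0,q8} | {q2,q5}.
The equivalence class containing q2 is {q2,q5}, of size 2.

2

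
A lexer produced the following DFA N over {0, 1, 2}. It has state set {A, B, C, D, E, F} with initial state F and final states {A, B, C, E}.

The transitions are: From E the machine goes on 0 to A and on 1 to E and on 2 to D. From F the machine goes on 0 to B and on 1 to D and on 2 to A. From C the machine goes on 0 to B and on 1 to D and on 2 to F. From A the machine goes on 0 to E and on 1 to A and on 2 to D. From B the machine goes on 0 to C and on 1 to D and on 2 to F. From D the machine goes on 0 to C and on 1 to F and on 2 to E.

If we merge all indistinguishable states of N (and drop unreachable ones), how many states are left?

3

P0 = {A,B,C,E} | {D,F}.
Split {A,B,C,E} by δ(·,1) → {A,E} and {B,C}.
The partition is now stable with 3 blocks: {A,E} | {D,F} | {B,C}.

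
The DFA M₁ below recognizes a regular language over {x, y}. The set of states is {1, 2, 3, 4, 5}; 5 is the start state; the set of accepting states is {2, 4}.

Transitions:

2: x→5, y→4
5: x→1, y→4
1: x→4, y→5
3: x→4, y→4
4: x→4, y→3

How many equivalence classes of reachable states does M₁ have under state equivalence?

4

States {2} cannot be reached from the start state, so discard them.
Initial partition by acceptance: {4} | {1,3,5}.
Split {1,3,5} by δ(·,x) → {1,3} and {5}.
Refine {1,3} on symbol y: members go to different blocks, giving {1} and {3}.
Stable partition: {4} | {1} | {5} | {3} — 4 equivalence classes.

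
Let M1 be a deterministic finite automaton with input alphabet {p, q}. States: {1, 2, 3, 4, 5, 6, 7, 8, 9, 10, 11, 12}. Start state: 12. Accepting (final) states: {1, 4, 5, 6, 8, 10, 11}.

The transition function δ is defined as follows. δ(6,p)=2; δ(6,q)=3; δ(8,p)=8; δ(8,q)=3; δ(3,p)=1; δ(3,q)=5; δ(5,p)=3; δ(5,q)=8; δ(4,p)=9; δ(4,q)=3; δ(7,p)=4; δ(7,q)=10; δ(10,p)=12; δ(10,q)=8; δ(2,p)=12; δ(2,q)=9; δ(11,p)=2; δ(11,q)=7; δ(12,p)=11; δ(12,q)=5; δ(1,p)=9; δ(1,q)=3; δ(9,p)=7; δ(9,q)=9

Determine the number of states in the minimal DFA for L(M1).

5

States {6} cannot be reached from the start state, so discard them.
Initial partition by acceptance: {1,4,5,8,10,11} | {2,3,7,9,12}.
On input p, block {1,4,5,8,10,11} splits into {1,4,5,10,11} and {8}.
Refine {1,4,5,10,11} on symbol q: members go to different blocks, giving {1,4,11} and {5,10}.
On input p, block {2,3,7,9,12} splits into {3,7,12} and {2,9}.
The partition is now stable with 5 blocks: {1,4,11} | {3,7,12} | {8} | {5,10} | {2,9}.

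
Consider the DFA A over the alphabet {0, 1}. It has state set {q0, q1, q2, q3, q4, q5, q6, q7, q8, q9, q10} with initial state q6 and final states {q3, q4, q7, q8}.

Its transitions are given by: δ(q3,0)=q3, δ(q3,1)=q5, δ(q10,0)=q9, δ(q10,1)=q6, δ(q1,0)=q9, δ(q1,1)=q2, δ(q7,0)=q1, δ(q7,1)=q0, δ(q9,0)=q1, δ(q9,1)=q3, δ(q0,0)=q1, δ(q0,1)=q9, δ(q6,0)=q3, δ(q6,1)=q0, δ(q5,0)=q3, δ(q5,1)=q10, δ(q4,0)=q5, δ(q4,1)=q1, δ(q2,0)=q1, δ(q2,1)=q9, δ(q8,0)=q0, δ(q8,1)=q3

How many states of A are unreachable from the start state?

3

Starting at q6 and following transitions, the reachable set is {q0, q1, q2, q3, q5, q6, q9, q10}. That leaves q4, q7, q8 unreachable — 3 in total.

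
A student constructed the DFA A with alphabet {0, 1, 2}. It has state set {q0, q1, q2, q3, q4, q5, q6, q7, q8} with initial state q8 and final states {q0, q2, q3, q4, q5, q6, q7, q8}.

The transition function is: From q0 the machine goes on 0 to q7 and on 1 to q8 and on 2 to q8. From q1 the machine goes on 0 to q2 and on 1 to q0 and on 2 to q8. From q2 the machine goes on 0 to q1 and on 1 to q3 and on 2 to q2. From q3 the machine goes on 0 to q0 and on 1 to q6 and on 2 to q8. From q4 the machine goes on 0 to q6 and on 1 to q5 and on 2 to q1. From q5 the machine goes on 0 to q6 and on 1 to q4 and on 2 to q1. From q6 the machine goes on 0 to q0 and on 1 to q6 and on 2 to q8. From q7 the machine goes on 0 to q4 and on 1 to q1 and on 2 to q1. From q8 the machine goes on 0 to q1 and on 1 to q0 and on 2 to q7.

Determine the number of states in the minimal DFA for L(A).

7

All states are reachable from the start state.
Start with accepting vs non-accepting: {q0,q2,q3,q4,q5,q6,q7,q8} | {q1}.
Refine {q0,q2,q3,q4,q5,q6,q7,q8} on symbol 0: members go to different blocks, giving {q0,q3,q4,q5,q6,q7} and {q2,q8}.
Split {q0,q3,q4,q5,q6,q7} by δ(·,1) → {q3,q4,q5,q6} and {q0} and {q7}.
Refine {q3,q4,q5,q6} on symbol 0: members go to different blocks, giving {q3,q6} and {q4,q5}.
On input 1, block {q2,q8} splits into {q2} and {q8}.
Stable partition: {q3,q6} | {q1} | {q2} | {q0} | {q7} | {q4,q5} | {q8} — 7 equivalence classes.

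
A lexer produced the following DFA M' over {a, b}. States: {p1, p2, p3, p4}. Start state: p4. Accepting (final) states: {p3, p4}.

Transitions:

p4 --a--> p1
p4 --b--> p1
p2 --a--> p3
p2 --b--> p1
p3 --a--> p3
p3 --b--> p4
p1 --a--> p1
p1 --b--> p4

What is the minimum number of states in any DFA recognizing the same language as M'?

States {p2,p3} cannot be reached from the start state, so discard them.
P0 = {p4} | {p1}.
No further refinement is possible. Final partition (2 blocks): {p4} | {p1}.

2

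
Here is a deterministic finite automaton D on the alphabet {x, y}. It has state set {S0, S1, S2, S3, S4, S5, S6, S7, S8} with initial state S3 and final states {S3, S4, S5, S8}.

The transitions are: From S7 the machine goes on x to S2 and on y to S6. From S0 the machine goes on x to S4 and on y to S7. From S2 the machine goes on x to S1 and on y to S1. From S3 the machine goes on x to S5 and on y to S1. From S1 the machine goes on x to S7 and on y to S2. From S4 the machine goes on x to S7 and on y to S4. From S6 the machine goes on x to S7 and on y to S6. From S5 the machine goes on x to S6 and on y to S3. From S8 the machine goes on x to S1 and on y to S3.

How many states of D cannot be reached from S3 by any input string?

3

Starting at S3 and following transitions, the reachable set is {S1, S2, S3, S5, S6, S7}. That leaves S0, S4, S8 unreachable — 3 in total.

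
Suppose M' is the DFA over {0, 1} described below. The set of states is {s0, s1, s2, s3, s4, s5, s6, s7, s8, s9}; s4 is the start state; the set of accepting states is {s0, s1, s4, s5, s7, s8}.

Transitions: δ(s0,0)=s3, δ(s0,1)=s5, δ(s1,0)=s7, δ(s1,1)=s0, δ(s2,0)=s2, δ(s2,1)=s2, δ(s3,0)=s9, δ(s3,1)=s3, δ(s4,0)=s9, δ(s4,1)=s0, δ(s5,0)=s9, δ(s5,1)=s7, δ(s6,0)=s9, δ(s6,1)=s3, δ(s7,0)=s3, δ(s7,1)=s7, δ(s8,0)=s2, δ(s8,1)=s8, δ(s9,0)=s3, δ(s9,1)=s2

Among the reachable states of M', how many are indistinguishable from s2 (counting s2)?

3

States {s1,s6,s8} cannot be reached from the start state, so discard them.
P0 = {s0,s4,s5,s7} | {s2,s3,s9}.
The partition is now stable with 2 blocks: {s0,s4,s5,s7} | {s2,s3,s9}.
The equivalence class containing s2 is {s2,s3,s9}, of size 3.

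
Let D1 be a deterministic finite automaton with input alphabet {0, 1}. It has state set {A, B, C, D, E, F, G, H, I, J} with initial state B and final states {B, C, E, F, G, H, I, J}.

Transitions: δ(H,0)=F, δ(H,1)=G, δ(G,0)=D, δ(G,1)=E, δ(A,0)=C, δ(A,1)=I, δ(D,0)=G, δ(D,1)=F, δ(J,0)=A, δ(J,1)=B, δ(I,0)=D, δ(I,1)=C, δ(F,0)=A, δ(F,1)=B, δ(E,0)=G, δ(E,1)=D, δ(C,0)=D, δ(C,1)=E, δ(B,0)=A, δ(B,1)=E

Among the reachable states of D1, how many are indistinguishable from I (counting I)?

2

States {H,J} cannot be reached from the start state, so discard them.
Start with accepting vs non-accepting: {B,C,E,F,G,I} | {A,D}.
On input 0, block {B,C,E,F,G,I} splits into {B,C,F,G,I} and {E}.
Split {B,C,F,G,I} by δ(·,1) → {B,C,G} and {F,I}.
The partition is now stable with 4 blocks: {B,C,G} | {A,D} | {E} | {F,I}.
The equivalence class containing I is {F,I}, of size 2.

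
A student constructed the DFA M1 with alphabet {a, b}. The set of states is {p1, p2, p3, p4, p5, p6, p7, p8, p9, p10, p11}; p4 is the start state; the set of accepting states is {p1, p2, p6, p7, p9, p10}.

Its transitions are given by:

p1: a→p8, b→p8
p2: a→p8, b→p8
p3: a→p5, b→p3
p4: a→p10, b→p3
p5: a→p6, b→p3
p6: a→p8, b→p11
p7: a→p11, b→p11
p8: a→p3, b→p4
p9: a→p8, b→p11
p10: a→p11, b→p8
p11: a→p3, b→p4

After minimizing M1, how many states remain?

States {p1,p2,p7,p9} cannot be reached from the start state, so discard them.
Initial partition by acceptance: {p6,p10} | {p3,p4,p5,p8,p11}.
Split {p3,p4,p5,p8,p11} by δ(·,a) → {p3,p8,p11} and {p4,p5}.
Refine {p3,p8,p11} on symbol a: members go to different blocks, giving {p8,p11} and {p3}.
Stable partition: {p6,p10} | {p8,p11} | {p4,p5} | {p3} — 4 equivalence classes.

4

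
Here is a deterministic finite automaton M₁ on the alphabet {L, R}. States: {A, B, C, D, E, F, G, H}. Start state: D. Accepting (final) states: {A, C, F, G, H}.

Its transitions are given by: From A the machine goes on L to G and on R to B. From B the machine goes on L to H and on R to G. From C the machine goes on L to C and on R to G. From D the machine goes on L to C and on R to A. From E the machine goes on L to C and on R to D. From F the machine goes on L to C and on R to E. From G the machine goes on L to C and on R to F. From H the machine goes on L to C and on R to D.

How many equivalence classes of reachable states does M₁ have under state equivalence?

8

All states are reachable from the start state.
P0 = {A,C,F,G,H} | {B,D,E}.
On input R, block {A,C,F,G,H} splits into {A,F,H} and {C,G}.
Refine {B,D,E} on symbol L: members go to different blocks, giving {D,E} and {B}.
Split {A,F,H} by δ(·,R) → {F,H} and {A}.
Refine {D,E} on symbol R: members go to different blocks, giving {D} and {E}.
Refine {F,H} on symbol R: members go to different blocks, giving {F} and {H}.
On input R, block {C,G} splits into {C} and {G}.
The partition is now stable with 8 blocks: {F} | {D} | {C} | {B} | {A} | {E} | {H} | {G}.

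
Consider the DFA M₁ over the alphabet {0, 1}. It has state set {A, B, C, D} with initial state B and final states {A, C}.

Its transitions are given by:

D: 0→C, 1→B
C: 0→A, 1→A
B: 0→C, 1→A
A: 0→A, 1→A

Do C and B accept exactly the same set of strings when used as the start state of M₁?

No

Reachable states from the start: {A,B,C}. Unreachable: {D} — drop them.
P0 = {A,C} | {B}.
Stable partition: {A,C} | {B} — 2 equivalence classes.
C and B end up in different blocks, so they are distinguishable. For instance, the string 'ε' is accepted from only C.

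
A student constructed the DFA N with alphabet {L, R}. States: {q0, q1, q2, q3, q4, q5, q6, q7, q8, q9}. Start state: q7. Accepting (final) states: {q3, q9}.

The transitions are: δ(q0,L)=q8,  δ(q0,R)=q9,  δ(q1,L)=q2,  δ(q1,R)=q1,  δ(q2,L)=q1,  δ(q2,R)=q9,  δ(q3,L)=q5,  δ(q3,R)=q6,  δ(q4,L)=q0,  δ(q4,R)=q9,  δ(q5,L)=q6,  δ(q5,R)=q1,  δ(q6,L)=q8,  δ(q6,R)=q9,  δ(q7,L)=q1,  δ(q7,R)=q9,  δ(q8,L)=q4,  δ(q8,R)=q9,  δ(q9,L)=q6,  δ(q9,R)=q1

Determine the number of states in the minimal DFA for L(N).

4

States {q3,q5} cannot be reached from the start state, so discard them.
P0 = {q9} | {q0,q1,q2,q4,q6,q7,q8}.
Split {q0,q1,q2,q4,q6,q7,q8} by δ(·,R) → {q0,q2,q4,q6,q7,q8} and {q1}.
On input L, block {q0,q2,q4,q6,q7,q8} splits into {q0,q4,q6,q8} and {q2,q7}.
Stable partition: {q9} | {q0,q4,q6,q8} | {q1} | {q2,q7} — 4 equivalence classes.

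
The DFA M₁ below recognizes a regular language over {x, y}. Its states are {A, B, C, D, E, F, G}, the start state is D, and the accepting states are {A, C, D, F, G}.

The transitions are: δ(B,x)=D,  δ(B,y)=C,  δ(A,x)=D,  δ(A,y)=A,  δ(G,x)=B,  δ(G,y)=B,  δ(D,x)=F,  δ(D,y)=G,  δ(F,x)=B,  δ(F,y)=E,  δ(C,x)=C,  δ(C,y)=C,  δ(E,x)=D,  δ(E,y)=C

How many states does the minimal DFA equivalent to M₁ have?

4

Reachable states from the start: {B,C,D,E,F,G}. Unreachable: {A} — drop them.
Initial partition by acceptance: {C,D,F,G} | {B,E}.
Refine {C,D,F,G} on symbol x: members go to different blocks, giving {C,D} and {F,G}.
Split {C,D} by δ(·,x) → {C} and {D}.
No further refinement is possible. Final partition (4 blocks): {C} | {B,E} | {F,G} | {D}.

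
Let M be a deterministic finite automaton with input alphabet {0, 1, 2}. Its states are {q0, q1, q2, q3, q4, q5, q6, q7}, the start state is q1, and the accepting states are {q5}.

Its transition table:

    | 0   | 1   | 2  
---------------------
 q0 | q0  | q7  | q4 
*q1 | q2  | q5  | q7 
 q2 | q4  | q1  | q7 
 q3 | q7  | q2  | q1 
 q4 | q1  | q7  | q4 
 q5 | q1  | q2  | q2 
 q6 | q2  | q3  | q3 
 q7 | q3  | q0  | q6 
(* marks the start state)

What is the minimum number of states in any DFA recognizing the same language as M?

8

Start with accepting vs non-accepting: {q5} | {q0,q1,q2,q3,q4,q6,q7}.
Refine {q0,q1,q2,q3,q4,q6,q7} on symbol 1: members go to different blocks, giving {q0,q2,q3,q4,q6,q7} and {q1}.
Split {q0,q2,q3,q4,q6,q7} by δ(·,0) → {q0,q2,q3,q6,q7} and {q4}.
On input 0, block {q0,q2,q3,q6,q7} splits into {q0,q3,q6,q7} and {q2}.
On input 0, block {q0,q3,q6,q7} splits into {q0,q3,q7} and {q6}.
On input 1, block {q0,q3,q7} splits into {q0,q7} and {q3}.
On input 0, block {q0,q7} splits into {q0} and {q7}.
The partition is now stable with 8 blocks: {q5} | {q0} | {q1} | {q4} | {q2} | {q6} | {q3} | {q7}.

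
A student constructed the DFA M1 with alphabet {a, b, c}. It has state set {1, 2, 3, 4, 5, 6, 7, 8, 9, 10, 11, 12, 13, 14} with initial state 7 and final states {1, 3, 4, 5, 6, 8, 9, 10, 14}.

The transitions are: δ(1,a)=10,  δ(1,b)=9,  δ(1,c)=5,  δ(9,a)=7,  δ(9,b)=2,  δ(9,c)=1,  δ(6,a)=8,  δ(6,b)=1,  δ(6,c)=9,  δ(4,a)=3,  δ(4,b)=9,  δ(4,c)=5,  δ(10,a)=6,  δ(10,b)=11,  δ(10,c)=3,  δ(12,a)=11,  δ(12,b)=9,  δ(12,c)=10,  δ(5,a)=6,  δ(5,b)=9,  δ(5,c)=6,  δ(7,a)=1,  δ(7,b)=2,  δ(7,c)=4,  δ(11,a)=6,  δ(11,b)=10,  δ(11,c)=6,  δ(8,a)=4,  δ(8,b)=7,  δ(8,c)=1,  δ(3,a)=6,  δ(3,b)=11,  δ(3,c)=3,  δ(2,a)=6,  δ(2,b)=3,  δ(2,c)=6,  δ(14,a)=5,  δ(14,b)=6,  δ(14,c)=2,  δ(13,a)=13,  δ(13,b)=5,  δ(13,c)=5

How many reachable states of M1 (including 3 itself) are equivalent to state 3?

First remove the unreachable states {12,13,14}; 11 states remain.
Initial partition by acceptance: {1,3,4,5,6,8,9,10} | {2,7,11}.
Split {1,3,4,5,6,8,9,10} by δ(·,a) → {1,3,4,5,6,8,10} and {9}.
Refine {1,3,4,5,6,8,10} on symbol b: members go to different blocks, giving {1,4,5} and {3,8,10} and {6}.
On input a, block {1,4,5} splits into {1,4} and {5}.
On input a, block {2,7,11} splits into {2,11} and {7}.
On input a, block {3,8,10} splits into {3,10} and {8}.
The partition is now stable with 8 blocks: {1,4} | {2,11} | {9} | {3,10} | {6} | {5} | {7} | {8}.
The equivalence class containing 3 is {3,10}, of size 2.

2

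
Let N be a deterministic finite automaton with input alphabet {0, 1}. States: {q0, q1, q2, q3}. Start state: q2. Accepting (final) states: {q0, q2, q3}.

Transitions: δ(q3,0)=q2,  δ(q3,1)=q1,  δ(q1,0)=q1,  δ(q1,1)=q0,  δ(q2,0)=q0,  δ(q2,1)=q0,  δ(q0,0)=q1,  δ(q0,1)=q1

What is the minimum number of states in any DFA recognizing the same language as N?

3

Reachable states from the start: {q0,q1,q2}. Unreachable: {q3} — drop them.
Initial partition by acceptance: {q0,q2} | {q1}.
Refine {q0,q2} on symbol 0: members go to different blocks, giving {q0} and {q2}.
Stable partition: {q0} | {q1} | {q2} — 3 equivalence classes.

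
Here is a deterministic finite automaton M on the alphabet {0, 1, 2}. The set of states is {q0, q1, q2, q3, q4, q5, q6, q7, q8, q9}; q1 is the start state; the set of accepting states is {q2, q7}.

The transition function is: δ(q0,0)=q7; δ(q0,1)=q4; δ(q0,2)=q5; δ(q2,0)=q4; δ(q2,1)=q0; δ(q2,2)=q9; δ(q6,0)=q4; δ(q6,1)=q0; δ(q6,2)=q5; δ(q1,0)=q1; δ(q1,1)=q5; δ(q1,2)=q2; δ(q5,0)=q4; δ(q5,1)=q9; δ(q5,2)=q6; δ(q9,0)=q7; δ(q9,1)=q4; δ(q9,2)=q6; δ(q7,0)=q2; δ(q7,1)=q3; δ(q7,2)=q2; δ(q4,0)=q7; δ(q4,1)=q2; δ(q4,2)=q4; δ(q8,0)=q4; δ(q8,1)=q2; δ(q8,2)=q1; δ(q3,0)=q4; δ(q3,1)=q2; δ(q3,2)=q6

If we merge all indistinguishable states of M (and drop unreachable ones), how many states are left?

7

Reachable states from the start: {q0,q1,q2,q3,q4,q5,q6,q7,q9}. Unreachable: {q8} — drop them.
Start with accepting vs non-accepting: {q2,q7} | {q0,q1,q3,q4,q5,q6,q9}.
Split {q2,q7} by δ(·,0) → {q2} and {q7}.
Refine {q0,q1,q3,q4,q5,q6,q9} on symbol 0: members go to different blocks, giving {q1,q3,q5,q6} and {q0,q4,q9}.
On input 0, block {q1,q3,q5,q6} splits into {q3,q5,q6} and {q1}.
On input 1, block {q3,q5,q6} splits into {q5,q6} and {q3}.
Refine {q0,q4,q9} on symbol 1: members go to different blocks, giving {q0,q9} and {q4}.
Stable partition: {q2} | {q5,q6} | {q7} | {q0,q9} | {q1} | {q3} | {q4} — 7 equivalence classes.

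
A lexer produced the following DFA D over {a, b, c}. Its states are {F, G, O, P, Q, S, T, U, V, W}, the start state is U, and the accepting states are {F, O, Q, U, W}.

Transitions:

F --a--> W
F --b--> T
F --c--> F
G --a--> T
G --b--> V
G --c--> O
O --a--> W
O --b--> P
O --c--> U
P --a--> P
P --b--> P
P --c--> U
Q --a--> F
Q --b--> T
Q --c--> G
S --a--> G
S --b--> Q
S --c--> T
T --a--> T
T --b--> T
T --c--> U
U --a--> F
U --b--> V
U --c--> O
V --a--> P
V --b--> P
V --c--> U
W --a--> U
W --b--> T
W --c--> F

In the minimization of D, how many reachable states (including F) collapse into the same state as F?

Reachable states from the start: {F,O,P,T,U,V,W}. Unreachable: {G,Q,S} — drop them.
Start with accepting vs non-accepting: {F,O,U,W} | {P,T,V}.
Stable partition: {F,O,U,W} | {P,T,V} — 2 equivalence classes.
State F belongs to the block {F,O,U,W}, which has 4 states.

4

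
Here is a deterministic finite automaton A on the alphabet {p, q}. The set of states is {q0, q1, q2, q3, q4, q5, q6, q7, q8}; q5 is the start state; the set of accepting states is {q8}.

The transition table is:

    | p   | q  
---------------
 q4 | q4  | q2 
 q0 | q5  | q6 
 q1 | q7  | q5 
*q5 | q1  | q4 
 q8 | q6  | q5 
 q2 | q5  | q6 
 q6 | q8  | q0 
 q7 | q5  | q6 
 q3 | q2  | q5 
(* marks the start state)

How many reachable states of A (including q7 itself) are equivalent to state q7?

3

Reachable states from the start: {q0,q1,q2,q4,q5,q6,q7,q8}. Unreachable: {q3} — drop them.
Start with accepting vs non-accepting: {q8} | {q0,q1,q2,q4,q5,q6,q7}.
Split {q0,q1,q2,q4,q5,q6,q7} by δ(·,p) → {q0,q1,q2,q4,q5,q7} and {q6}.
Refine {q0,q1,q2,q4,q5,q7} on symbol q: members go to different blocks, giving {q0,q2,q7} and {q1,q4,q5}.
Split {q1,q4,q5} by δ(·,p) → {q4,q5} and {q1}.
Split {q4,q5} by δ(·,p) → {q4} and {q5}.
The partition is now stable with 6 blocks: {q8} | {q0,q2,q7} | {q6} | {q4} | {q1} | {q5}.
State q7 belongs to the block {q0,q2,q7}, which has 3 states.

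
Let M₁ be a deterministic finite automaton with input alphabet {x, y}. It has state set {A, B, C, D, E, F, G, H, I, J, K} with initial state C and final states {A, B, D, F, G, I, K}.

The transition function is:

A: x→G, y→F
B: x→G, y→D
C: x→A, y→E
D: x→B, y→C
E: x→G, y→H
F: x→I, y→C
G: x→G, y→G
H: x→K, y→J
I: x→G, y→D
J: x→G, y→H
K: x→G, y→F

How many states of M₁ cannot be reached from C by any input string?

Every one of the 11 states is reachable from C.

0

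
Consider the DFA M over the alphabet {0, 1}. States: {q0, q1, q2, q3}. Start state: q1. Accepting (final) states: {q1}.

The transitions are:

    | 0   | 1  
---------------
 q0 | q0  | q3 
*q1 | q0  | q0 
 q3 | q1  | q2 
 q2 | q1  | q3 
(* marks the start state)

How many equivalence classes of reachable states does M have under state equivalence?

Every state is reachable, so we keep all 4.
Start with accepting vs non-accepting: {q1} | {q0,q2,q3}.
Refine {q0,q2,q3} on symbol 0: members go to different blocks, giving {q2,q3} and {q0}.
Stable partition: {q1} | {q2,q3} | {q0} — 3 equivalence classes.

3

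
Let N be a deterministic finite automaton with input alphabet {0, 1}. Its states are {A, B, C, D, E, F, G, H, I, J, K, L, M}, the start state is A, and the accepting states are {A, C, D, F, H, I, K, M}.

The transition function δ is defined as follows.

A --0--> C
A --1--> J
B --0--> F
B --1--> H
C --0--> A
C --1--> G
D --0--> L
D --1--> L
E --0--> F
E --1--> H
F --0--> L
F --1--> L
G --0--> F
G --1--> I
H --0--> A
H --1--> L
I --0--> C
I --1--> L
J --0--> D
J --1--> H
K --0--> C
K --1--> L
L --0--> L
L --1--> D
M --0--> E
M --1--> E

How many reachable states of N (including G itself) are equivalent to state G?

2

First remove the unreachable states {B,E,K,M}; 9 states remain.
Start with accepting vs non-accepting: {A,C,D,F,H,I} | {G,J,L}.
On input 0, block {A,C,D,F,H,I} splits into {A,C,H,I} and {D,F}.
On input 0, block {G,J,L} splits into {G,J} and {L}.
Split {A,C,H,I} by δ(·,1) → {A,C} and {H,I}.
The partition is now stable with 5 blocks: {A,C} | {G,J} | {D,F} | {L} | {H,I}.
The equivalence class containing G is {G,J}, of size 2.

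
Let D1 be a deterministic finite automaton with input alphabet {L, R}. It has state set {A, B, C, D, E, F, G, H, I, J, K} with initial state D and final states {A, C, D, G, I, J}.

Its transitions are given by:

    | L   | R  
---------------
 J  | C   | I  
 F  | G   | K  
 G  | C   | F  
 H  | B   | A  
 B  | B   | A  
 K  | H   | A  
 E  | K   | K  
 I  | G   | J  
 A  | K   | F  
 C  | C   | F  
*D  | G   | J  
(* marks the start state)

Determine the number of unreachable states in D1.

1

BFS from D reaches {A, B, C, D, F, G, H, I, J, K}; the 1 state(s) E are never visited.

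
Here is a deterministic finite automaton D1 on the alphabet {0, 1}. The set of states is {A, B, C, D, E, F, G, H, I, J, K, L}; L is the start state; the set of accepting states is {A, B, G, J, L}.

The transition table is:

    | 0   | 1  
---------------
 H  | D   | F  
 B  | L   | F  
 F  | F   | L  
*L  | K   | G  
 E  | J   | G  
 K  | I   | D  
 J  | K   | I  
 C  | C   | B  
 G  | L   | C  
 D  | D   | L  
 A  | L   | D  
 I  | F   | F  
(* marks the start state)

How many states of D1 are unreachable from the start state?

4

BFS from L reaches {B, C, D, F, G, I, K, L}; the 4 state(s) A, E, H, J are never visited.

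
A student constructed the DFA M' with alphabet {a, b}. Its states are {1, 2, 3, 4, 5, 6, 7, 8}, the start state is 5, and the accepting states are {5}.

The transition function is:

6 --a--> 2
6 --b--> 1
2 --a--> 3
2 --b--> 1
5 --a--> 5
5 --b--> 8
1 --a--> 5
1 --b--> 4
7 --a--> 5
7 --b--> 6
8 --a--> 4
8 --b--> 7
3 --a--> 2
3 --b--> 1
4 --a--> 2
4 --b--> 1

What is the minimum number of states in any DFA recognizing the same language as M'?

3

Start with accepting vs non-accepting: {5} | {1,2,3,4,6,7,8}.
Split {1,2,3,4,6,7,8} by δ(·,a) → {2,3,4,6,8} and {1,7}.
The partition is now stable with 3 blocks: {5} | {2,3,4,6,8} | {1,7}.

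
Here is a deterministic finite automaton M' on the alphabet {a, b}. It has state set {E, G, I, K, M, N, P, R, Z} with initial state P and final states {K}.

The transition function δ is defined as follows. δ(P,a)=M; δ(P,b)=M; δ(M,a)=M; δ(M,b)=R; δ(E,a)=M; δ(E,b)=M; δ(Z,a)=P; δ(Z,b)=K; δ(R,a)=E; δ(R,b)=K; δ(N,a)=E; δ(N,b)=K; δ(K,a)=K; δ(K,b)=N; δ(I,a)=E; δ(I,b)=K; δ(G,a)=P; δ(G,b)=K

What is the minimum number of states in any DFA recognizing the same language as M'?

Reachable states from the start: {E,K,M,N,P,R}. Unreachable: {G,I,Z} — drop them.
P0 = {K} | {E,M,N,P,R}.
Split {E,M,N,P,R} by δ(·,b) → {E,M,P} and {N,R}.
Split {E,M,P} by δ(·,b) → {E,P} and {M}.
Stable partition: {K} | {E,P} | {N,R} | {M} — 4 equivalence classes.

4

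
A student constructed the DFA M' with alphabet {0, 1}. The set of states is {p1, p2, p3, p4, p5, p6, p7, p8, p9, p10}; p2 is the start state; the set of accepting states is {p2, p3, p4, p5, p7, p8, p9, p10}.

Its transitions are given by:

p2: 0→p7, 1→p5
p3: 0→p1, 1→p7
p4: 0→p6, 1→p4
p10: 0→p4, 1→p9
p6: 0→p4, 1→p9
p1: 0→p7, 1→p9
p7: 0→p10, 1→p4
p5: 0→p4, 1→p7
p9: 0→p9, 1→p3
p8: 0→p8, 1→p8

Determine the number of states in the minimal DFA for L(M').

9

First remove the unreachable states {p8}; 9 states remain.
Initial partition by acceptance: {p2,p3,p4,p5,p7,p9,p10} | {p1,p6}.
Split {p2,p3,p4,p5,p7,p9,p10} by δ(·,0) → {p2,p5,p7,p9,p10} and {p3,p4}.
Split {p2,p5,p7,p9,p10} by δ(·,0) → {p2,p7,p9} and {p5,p10}.
Refine {p2,p7,p9} on symbol 0: members go to different blocks, giving {p2,p9} and {p7}.
On input 0, block {p2,p9} splits into {p2} and {p9}.
On input 0, block {p1,p6} splits into {p1} and {p6}.
On input 0, block {p3,p4} splits into {p3} and {p4}.
On input 1, block {p5,p10} splits into {p5} and {p10}.
No further refinement is possible. Final partition (9 blocks): {p2} | {p1} | {p3} | {p5} | {p7} | {p9} | {p6} | {p4} | {p10}.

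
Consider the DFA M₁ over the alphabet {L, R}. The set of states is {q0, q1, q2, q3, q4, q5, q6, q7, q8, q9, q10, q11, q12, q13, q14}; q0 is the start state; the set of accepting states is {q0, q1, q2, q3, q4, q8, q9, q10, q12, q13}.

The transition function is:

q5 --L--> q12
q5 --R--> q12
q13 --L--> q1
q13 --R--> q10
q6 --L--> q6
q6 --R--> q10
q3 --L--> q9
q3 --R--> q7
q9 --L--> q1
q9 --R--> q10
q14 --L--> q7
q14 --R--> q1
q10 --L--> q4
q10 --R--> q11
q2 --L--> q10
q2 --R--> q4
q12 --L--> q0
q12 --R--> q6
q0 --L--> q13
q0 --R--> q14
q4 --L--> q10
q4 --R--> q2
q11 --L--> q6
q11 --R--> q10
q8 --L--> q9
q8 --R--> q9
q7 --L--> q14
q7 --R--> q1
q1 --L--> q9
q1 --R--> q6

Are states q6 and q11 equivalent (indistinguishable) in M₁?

Yes

First remove the unreachable states {q3,q5,q8,q12}; 11 states remain.
Start with accepting vs non-accepting: {q0,q1,q2,q4,q9,q10,q13} | {q6,q7,q11,q14}.
Refine {q0,q1,q2,q4,q9,q10,q13} on symbol R: members go to different blocks, giving {q2,q4,q9,q13} and {q0,q1,q10}.
Split {q2,q4,q9,q13} by δ(·,R) → {q2,q4} and {q9,q13}.
Split {q0,q1,q10} by δ(·,L) → {q0,q1} and {q10}.
Split {q6,q7,q11,q14} by δ(·,R) → {q6,q11} and {q7,q14}.
Refine {q0,q1} on symbol R: members go to different blocks, giving {q0} and {q1}.
The partition is now stable with 7 blocks: {q2,q4} | {q6,q11} | {q0} | {q9,q13} | {q10} | {q7,q14} | {q1}.
q6 and q11 lie in the same block of the stable partition, so they are equivalent — no string distinguishes them.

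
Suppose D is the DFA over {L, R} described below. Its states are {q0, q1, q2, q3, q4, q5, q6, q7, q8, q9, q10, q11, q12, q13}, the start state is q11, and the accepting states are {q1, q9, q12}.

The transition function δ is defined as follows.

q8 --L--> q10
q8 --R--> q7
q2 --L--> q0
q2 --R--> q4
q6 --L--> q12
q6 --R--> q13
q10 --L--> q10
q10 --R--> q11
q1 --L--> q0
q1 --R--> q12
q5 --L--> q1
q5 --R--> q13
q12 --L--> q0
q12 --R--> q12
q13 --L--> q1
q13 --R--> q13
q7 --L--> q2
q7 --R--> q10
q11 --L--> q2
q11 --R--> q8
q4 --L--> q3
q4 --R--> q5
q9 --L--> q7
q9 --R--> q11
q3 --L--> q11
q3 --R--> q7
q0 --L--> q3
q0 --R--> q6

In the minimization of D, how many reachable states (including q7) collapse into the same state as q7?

Reachable states from the start: {q0,q1,q2,q3,q4,q5,q6,q7,q8,q10,q11,q12,q13}. Unreachable: {q9} — drop them.
P0 = {q1,q12} | {q0,q2,q3,q4,q5,q6,q7,q8,q10,q11,q13}.
Refine {q0,q2,q3,q4,q5,q6,q7,q8,q10,q11,q13} on symbol L: members go to different blocks, giving {q0,q2,q3,q4,q7,q8,q10,q11} and {q5,q6,q13}.
Split {q0,q2,q3,q4,q7,q8,q10,q11} by δ(·,R) → {q2,q3,q7,q8,q10,q11} and {q0,q4}.
Refine {q2,q3,q7,q8,q10,q11} on symbol L: members go to different blocks, giving {q3,q7,q8,q10,q11} and {q2}.
Refine {q3,q7,q8,q10,q11} on symbol L: members go to different blocks, giving {q3,q8,q10} and {q7,q11}.
On input L, block {q3,q8,q10} splits into {q8,q10} and {q3}.
Stable partition: {q1,q12} | {q8,q10} | {q5,q6,q13} | {q0,q4} | {q2} | {q7,q11} | {q3} — 7 equivalence classes.
State q7 belongs to the block {q7,q11}, which has 2 states.

2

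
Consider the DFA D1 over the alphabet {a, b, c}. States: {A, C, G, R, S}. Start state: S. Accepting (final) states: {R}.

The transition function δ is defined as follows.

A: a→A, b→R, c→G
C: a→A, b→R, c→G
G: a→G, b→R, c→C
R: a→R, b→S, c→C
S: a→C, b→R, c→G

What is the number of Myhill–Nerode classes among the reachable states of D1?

All states are reachable from the start state.
Initial partition by acceptance: {R} | {A,C,G,S}.
Stable partition: {R} | {A,C,G,S} — 2 equivalence classes.

2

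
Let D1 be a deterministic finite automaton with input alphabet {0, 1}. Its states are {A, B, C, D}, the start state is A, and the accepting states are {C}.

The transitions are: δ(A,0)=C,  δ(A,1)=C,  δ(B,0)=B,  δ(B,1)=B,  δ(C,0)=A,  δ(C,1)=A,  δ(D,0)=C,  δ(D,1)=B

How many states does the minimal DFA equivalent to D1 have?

2

First remove the unreachable states {B,D}; 2 states remain.
Start with accepting vs non-accepting: {C} | {A}.
The partition is now stable with 2 blocks: {C} | {A}.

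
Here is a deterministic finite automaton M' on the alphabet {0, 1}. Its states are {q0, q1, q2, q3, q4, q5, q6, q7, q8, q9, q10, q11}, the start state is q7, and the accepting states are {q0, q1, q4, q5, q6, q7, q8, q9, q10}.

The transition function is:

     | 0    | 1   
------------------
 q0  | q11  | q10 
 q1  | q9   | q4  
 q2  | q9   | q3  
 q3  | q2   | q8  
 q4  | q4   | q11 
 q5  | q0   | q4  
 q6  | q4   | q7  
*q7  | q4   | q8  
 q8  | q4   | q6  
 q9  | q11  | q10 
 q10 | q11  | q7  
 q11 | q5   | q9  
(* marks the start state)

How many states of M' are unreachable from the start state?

BFS from q7 reaches {q0, q4, q5, q6, q7, q8, q9, q10, q11}; the 3 state(s) q1, q2, q3 are never visited.

3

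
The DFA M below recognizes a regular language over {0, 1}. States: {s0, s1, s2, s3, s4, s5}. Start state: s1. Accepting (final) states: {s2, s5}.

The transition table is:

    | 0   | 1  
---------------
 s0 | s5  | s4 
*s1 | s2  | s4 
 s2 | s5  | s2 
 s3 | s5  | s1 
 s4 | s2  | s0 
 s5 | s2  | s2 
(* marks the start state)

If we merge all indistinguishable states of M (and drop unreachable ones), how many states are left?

2

States {s3} cannot be reached from the start state, so discard them.
Start with accepting vs non-accepting: {s2,s5} | {s0,s1,s4}.
No further refinement is possible. Final partition (2 blocks): {s2,s5} | {s0,s1,s4}.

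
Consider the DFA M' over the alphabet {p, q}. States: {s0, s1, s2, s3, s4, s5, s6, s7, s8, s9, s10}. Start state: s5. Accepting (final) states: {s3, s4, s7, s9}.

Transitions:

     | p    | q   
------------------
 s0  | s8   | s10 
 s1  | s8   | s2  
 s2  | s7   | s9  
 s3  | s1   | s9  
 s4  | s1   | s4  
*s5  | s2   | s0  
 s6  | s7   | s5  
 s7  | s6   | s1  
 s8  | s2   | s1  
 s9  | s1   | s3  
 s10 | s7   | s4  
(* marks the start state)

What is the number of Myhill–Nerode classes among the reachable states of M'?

6

All states are reachable from the start state.
Initial partition by acceptance: {s3,s4,s7,s9} | {s0,s1,s2,s5,s6,s8,s10}.
Split {s3,s4,s7,s9} by δ(·,q) → {s3,s4,s9} and {s7}.
Split {s0,s1,s2,s5,s6,s8,s10} by δ(·,p) → {s0,s1,s5,s8} and {s2,s6,s10}.
Split {s0,s1,s5,s8} by δ(·,p) → {s0,s1} and {s5,s8}.
On input q, block {s2,s6,s10} splits into {s2,s10} and {s6}.
The partition is now stable with 6 blocks: {s3,s4,s9} | {s0,s1} | {s7} | {s2,s10} | {s5,s8} | {s6}.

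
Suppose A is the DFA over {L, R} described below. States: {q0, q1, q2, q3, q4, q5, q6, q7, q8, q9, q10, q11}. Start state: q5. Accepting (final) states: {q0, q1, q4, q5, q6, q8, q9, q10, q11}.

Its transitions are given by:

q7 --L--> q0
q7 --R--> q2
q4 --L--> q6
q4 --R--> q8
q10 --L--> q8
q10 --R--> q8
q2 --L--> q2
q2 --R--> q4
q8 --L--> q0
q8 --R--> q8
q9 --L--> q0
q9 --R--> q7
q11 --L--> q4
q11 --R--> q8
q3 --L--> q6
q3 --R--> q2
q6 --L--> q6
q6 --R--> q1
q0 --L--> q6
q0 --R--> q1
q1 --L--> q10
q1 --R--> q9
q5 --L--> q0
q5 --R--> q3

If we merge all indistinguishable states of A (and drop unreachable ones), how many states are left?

7

States {q11} cannot be reached from the start state, so discard them.
Start with accepting vs non-accepting: {q0,q1,q4,q5,q6,q8,q9,q10} | {q2,q3,q7}.
On input R, block {q0,q1,q4,q5,q6,q8,q9,q10} splits into {q0,q1,q4,q6,q8,q10} and {q5,q9}.
Refine {q0,q1,q4,q6,q8,q10} on symbol R: members go to different blocks, giving {q0,q4,q6,q8,q10} and {q1}.
On input R, block {q0,q4,q6,q8,q10} splits into {q4,q8,q10} and {q0,q6}.
Refine {q4,q8,q10} on symbol L: members go to different blocks, giving {q4,q8} and {q10}.
Refine {q2,q3,q7} on symbol L: members go to different blocks, giving {q3,q7} and {q2}.
The partition is now stable with 7 blocks: {q4,q8} | {q3,q7} | {q5,q9} | {q1} | {q0,q6} | {q10} | {q2}.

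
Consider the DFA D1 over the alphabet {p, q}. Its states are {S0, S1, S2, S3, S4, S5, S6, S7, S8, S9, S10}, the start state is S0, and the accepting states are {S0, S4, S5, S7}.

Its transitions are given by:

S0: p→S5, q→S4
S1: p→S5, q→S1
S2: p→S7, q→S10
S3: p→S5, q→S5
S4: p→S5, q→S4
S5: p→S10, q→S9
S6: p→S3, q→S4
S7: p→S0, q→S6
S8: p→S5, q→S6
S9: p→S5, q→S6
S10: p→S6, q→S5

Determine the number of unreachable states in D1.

4

No path from S0 leads to S1, S2, S7, S8; the other 7 states are all reachable.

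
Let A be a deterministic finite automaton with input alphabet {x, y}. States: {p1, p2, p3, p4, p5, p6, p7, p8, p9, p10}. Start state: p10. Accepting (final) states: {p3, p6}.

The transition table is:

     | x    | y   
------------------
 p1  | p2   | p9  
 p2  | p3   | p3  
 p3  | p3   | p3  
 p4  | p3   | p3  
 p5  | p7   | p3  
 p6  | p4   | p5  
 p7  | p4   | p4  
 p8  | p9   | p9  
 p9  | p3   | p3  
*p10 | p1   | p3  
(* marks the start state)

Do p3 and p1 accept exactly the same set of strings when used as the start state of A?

Reachable states from the start: {p1,p2,p3,p9,p10}. Unreachable: {p4,p5,p6,p7,p8} — drop them.
Start with accepting vs non-accepting: {p3} | {p1,p2,p9,p10}.
Split {p1,p2,p9,p10} by δ(·,x) → {p1,p10} and {p2,p9}.
Split {p1,p10} by δ(·,x) → {p1} and {p10}.
No further refinement is possible. Final partition (4 blocks): {p3} | {p1} | {p2,p9} | {p10}.
p3 and p1 end up in different blocks, so they are distinguishable. For instance, the string 'ε' is accepted from only p3.

No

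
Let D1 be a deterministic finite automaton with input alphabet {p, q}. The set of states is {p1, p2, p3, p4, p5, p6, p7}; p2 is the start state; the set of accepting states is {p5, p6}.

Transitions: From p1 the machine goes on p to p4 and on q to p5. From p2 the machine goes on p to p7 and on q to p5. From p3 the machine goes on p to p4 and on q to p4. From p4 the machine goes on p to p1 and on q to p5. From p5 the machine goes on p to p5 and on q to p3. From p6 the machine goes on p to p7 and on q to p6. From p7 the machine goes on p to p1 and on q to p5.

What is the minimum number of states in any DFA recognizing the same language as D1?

Reachable states from the start: {p1,p2,p3,p4,p5,p7}. Unreachable: {p6} — drop them.
Initial partition by acceptance: {p5} | {p1,p2,p3,p4,p7}.
Refine {p1,p2,p3,p4,p7} on symbol q: members go to different blocks, giving {p1,p2,p4,p7} and {p3}.
The partition is now stable with 3 blocks: {p5} | {p1,p2,p4,p7} | {p3}.

3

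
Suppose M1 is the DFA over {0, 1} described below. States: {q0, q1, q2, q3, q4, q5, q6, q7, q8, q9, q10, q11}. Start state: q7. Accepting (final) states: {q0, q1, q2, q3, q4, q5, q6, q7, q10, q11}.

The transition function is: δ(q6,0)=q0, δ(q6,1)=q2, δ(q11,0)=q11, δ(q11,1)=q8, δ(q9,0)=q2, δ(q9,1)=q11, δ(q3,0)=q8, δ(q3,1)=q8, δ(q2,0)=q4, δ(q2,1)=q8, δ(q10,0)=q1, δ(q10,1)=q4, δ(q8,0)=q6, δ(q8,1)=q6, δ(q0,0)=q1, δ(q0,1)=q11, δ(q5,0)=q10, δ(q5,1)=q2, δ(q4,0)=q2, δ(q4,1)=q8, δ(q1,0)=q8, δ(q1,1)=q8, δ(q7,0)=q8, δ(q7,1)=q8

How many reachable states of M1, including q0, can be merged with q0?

1

Reachable states from the start: {q0,q1,q2,q4,q6,q7,q8,q11}. Unreachable: {q3,q5,q9,q10} — drop them.
Start with accepting vs non-accepting: {q0,q1,q2,q4,q6,q7,q11} | {q8}.
On input 0, block {q0,q1,q2,q4,q6,q7,q11} splits into {q0,q2,q4,q6,q11} and {q1,q7}.
Split {q0,q2,q4,q6,q11} by δ(·,0) → {q2,q4,q6,q11} and {q0}.
Refine {q2,q4,q6,q11} on symbol 0: members go to different blocks, giving {q2,q4,q11} and {q6}.
Stable partition: {q2,q4,q11} | {q8} | {q1,q7} | {q0} | {q6} — 5 equivalence classes.
The equivalence class containing q0 is {q0}, of size 1.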